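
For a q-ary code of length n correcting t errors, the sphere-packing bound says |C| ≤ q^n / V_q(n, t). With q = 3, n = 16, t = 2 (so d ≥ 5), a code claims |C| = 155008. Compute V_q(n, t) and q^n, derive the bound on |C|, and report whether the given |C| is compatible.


V_q(n, t) = 513, q^n = 43046721, Hamming bound = 83911, |C| = 155008 > bound (violated).

Step 1: Compute V_q(n, t) = Σ_{j=0}^2 C(n, j) (q−1)^j.
  j = 0: C(16,0)·(2)^0 = 1·1 = 1.
  j = 1: C(16,1)·(2)^1 = 16·2 = 32.
  j = 2: C(16,2)·(2)^2 = 120·4 = 480.
  V_q(n, t) = 1 + 32 + 480 = 513.
Step 2: q^n = 3^16 = 43046721.
Step 3: Hamming bound ⌊q^n / V_q(n,t)⌋ = ⌊43046721/513⌋ = 83911.
Step 4: Compare |C| = 155008 to 83911: violated.
The claimed |C| lies above the Hamming bound, so no 3-ary code of length 16 with d ≥ 5 can have 155008 codewords.


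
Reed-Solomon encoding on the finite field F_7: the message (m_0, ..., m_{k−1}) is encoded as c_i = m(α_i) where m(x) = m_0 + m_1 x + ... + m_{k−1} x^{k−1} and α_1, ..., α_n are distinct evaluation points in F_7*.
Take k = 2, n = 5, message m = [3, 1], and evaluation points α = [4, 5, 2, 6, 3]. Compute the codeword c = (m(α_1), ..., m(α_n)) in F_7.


c = [0, 1, 5, 2, 6]

Message polynomial: m(x) = 3 + 1·x (mod 7).
For each evaluation point α_i, compute m(α_i) mod 7:
  α_1 = 4: Horner steps 1 → 0, so m(4) = 0.
  α_2 = 5: Horner steps 1 → 1, so m(5) = 1.
  α_3 = 2: Horner steps 1 → 5, so m(2) = 5.
  α_4 = 6: Horner steps 1 → 2, so m(6) = 2.
  α_5 = 3: Horner steps 1 → 6, so m(3) = 6.
Codeword c = [0, 1, 5, 2, 6] ∈ F_7^5.


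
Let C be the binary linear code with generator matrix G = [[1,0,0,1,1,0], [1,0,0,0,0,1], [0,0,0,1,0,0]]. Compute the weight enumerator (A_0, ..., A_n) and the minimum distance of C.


Weight distribution: A_0 = 1, A_1 = 1, A_2 = 3, A_3 = 3. Minimum distance d = 1.

Enumerate all 2^3 = 8 messages m ∈ F_2^3.
For each, compute codeword c = mG in F_2^6, then tally its weight.
  m = 000 → c = 000000, weight = 0.
  m = 100 → c = 100110, weight = 3.
  m = 010 → c = 100001, weight = 2.
  m = 110 → c = 000111, weight = 3.
  m = 001 → c = 000100, weight = 1.
  m = 101 → c = 100010, weight = 2.
  m = 011 → c = 100101, weight = 3.
  m = 111 → c = 000011, weight = 2.
Tally weights:
  weight 0: 1 codewords.
  weight 1: 1 codewords.
  weight 2: 3 codewords.
  weight 3: 3 codewords.
Minimum distance d = smallest w > 0 with A_w > 0 = 1.
Sanity: Σ A_w = 8 = 2^3 = 8 ✓.


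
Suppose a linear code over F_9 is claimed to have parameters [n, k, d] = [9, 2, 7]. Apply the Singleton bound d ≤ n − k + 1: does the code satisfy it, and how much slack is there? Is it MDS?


Singleton RHS = n − k + 1 = 8, slack = 1, bound satisfied, not MDS.

Singleton bound: d ≤ n − k + 1.
Here n = 9, k = 2, so n − k + 1 = 8.
Given d = 7, check d ≤ 8: YES.
Slack = (n − k + 1) − d = 1.
The code is NOT MDS (slack = 1 > 0).
Description: the claimed parameters are [9, 2, 7]_9; such a code would be non-MDS.


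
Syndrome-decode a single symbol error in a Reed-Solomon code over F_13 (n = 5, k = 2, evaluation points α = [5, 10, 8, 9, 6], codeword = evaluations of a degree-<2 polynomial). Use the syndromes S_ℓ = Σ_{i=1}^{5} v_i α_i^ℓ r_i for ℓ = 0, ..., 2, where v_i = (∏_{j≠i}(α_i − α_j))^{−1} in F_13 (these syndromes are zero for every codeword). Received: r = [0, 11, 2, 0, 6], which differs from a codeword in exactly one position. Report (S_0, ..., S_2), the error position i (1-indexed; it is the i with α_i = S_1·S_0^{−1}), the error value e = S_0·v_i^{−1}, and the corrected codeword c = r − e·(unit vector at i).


S = (12, 8, 1), error at position 1, error magnitude e = 5, c = [8, 11, 2, 0, 6].

Step 1: column multipliers v_i = (∏_{j≠i}(α_i − α_j))^{−1} mod 13.
  i = 1 (α = 5): (5−10)(5−8)(5−9)(5−6) = (−5)·(−3)·(−4)·(−1) = 60 ≡ 8, so v_1 = 8^{−1} = 5 (mod 13).
  i = 2 (α = 10): (10−5)(10−8)(10−9)(10−6) = 5·2·1·4 = 40 ≡ 1, so v_2 = 1^{−1} = 1 (mod 13).
  i = 3 (α = 8): (8−5)(8−10)(8−9)(8−6) = 3·(−2)·(−1)·2 = 12 ≡ 12, so v_3 = 12^{−1} = 12 (mod 13).
  i = 4 (α = 9): (9−5)(9−10)(9−8)(9−6) = 4·(−1)·1·3 = −12 ≡ 1, so v_4 = 1^{−1} = 1 (mod 13).
  i = 5 (α = 6): (6−5)(6−10)(6−8)(6−9) = 1·(−4)·(−2)·(−3) = −24 ≡ 2, so v_5 = 2^{−1} = 7 (mod 13).
  v = [5, 1, 12, 1, 7].
Step 2: syndromes of r = [0, 11, 2, 0, 6] (all sums mod 13).
  S_0 = Σ v_i r_i = 5·0 + 1·11 + 12·2 + 1·0 + 7·6 = 77 ≡ 12.
  S_1 = Σ v_i α_i r_i = 5·5·0 + 1·10·11 + 12·8·2 + 1·9·0 + 7·6·6 = 554 ≡ 8.
  α_i^2 mod 13 = [12, 9, 12, 3, 10].
  S_2 = Σ v_i α_i^2 r_i = 5·12·0 + 1·9·11 + 12·12·2 + 1·3·0 + 7·10·6 = 807 ≡ 1.
  S = (12, 8, 1) ≠ 0, so r is not a codeword (an error is present).
Step 3: locate the error. For a single error e at position i, S_ℓ = v_i·e·α_i^ℓ, so α_err = S_1/S_0.
  S_0^{−1} = 12^{−1} = 12 (mod 13), so α_err = 8·12 = 96 ≡ 5 = α_1. Error position i = 1.
  Consistency check: S_2/S_1 = 1·5 = 5 ≡ 5 = α_err ✓ (single-error assumption holds).
Step 4: error magnitude e = S_0/v_1 = S_0·∏_{j≠1}(α_1 − α_j) = 12·8 = 96 ≡ 5 (mod 13).
Step 5: correct position 1: c_1 = r_1 − e = 0 − 5 ≡ 8 (mod 13). Hence c = [8, 11, 2, 0, 6].
  Check: interpolating c through the α_i gives m(x) = 5 + 11·x (degree < 2) with m(α_i) = c_i for every i, so c is indeed a codeword.


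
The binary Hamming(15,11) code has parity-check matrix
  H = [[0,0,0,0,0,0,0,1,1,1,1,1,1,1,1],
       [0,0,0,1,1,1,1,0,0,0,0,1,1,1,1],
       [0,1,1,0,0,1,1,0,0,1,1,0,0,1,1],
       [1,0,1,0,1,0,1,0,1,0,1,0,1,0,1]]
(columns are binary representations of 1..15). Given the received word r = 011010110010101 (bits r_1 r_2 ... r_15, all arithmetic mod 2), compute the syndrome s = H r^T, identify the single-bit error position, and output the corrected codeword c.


s = (0, 0, 1, 0)^T, error position = 2, corrected codeword c = 001010110010101

Compute s = H r^T mod 2 one row at a time:
  s_1 = 1 + 0 + 0 + 1 + 0 + 1 + 0 + 1 = 4 ≡ 0 (mod 2).
  s_2 = 0 + 1 + 0 + 1 + 0 + 1 + 0 + 1 = 4 ≡ 0 (mod 2).
  s_3 = 1 + 1 + 0 + 1 + 0 + 1 + 0 + 1 = 5 ≡ 1 (mod 2).
  s_4 = 0 + 1 + 1 + 1 + 0 + 1 + 1 + 1 = 6 ≡ 0 (mod 2).
s = (0, 0, 1, 0)^T — this equals column 2 of H (binary 0010), so error is at position 2.
Correct: flip bit 2 of r = 011010110010101 to get c = 001010110010101.


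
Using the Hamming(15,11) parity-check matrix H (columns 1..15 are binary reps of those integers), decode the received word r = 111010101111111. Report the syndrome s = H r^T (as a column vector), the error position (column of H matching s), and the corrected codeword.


s = (1, 0, 1, 0)^T, error position = 10, corrected codeword c = 111010101011111

Compute s = H r^T mod 2 one row at a time:
  s_1 = 0 + 1 + 1 + 1 + 1 + 1 + 1 + 1 = 7 ≡ 1 (mod 2).
  s_2 = 0 + 1 + 0 + 1 + 1 + 1 + 1 + 1 = 6 ≡ 0 (mod 2).
  s_3 = 1 + 1 + 0 + 1 + 1 + 1 + 1 + 1 = 7 ≡ 1 (mod 2).
  s_4 = 1 + 1 + 1 + 1 + 1 + 1 + 1 + 1 = 8 ≡ 0 (mod 2).
s = (1, 0, 1, 0)^T — this equals column 10 of H (binary 1010), so error is at position 10.
Correct: flip bit 10 of r = 111010101111111 to get c = 111010101011111.


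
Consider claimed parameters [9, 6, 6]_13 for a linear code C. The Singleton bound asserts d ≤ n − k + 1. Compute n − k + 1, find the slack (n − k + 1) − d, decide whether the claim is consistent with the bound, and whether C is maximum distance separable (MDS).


Singleton RHS = n − k + 1 = 4, slack = -2, bound violated (no such code; not MDS).

Singleton bound: d ≤ n − k + 1.
Here n = 9, k = 6, so n − k + 1 = 4.
Given d = 6, check d ≤ 4: NO.
Slack = (n − k + 1) − d = -2.
The slack is negative: d = 6 exceeds n − k + 1 = 4 by 2, so the Singleton bound is violated and no linear [9, 6, 6]_13 code can exist. In particular it is not MDS (MDS requires d = n − k + 1 exactly).
Description: the claimed parameters are [9, 6, 6]_13; such a code would be impossible (violates the Singleton bound).


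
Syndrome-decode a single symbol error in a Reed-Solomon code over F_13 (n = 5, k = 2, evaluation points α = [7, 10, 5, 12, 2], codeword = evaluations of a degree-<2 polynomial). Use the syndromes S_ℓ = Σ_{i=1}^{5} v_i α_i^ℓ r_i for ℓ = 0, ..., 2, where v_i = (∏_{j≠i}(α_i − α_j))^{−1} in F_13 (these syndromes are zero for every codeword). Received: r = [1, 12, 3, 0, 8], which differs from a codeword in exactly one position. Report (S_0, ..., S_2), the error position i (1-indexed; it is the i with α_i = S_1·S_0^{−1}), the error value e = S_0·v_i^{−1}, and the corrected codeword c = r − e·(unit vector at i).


S = (7, 10, 5), error at position 1, error magnitude e = 10, c = [4, 12, 3, 0, 8].

Step 1: column multipliers v_i = (∏_{j≠i}(α_i − α_j))^{−1} mod 13.
  i = 1 (α = 7): (7−10)(7−5)(7−12)(7−2) = (−3)·2·(−5)·5 = 150 ≡ 7, so v_1 = 7^{−1} = 2 (mod 13).
  i = 2 (α = 10): (10−7)(10−5)(10−12)(10−2) = 3·5·(−2)·8 = −240 ≡ 7, so v_2 = 7^{−1} = 2 (mod 13).
  i = 3 (α = 5): (5−7)(5−10)(5−12)(5−2) = (−2)·(−5)·(−7)·3 = −210 ≡ 11, so v_3 = 11^{−1} = 6 (mod 13).
  i = 4 (α = 12): (12−7)(12−10)(12−5)(12−2) = 5·2·7·10 = 700 ≡ 11, so v_4 = 11^{−1} = 6 (mod 13).
  i = 5 (α = 2): (2−7)(2−10)(2−5)(2−12) = (−5)·(−8)·(−3)·(−10) = 1200 ≡ 4, so v_5 = 4^{−1} = 10 (mod 13).
  v = [2, 2, 6, 6, 10].
Step 2: syndromes of r = [1, 12, 3, 0, 8] (all sums mod 13).
  S_0 = Σ v_i r_i = 2·1 + 2·12 + 6·3 + 6·0 + 10·8 = 124 ≡ 7.
  S_1 = Σ v_i α_i r_i = 2·7·1 + 2·10·12 + 6·5·3 + 6·12·0 + 10·2·8 = 504 ≡ 10.
  α_i^2 mod 13 = [10, 9, 12, 1, 4].
  S_2 = Σ v_i α_i^2 r_i = 2·10·1 + 2·9·12 + 6·12·3 + 6·1·0 + 10·4·8 = 772 ≡ 5.
  S = (7, 10, 5) ≠ 0, so r is not a codeword (an error is present).
Step 3: locate the error. For a single error e at position i, S_ℓ = v_i·e·α_i^ℓ, so α_err = S_1/S_0.
  S_0^{−1} = 7^{−1} = 2 (mod 13), so α_err = 10·2 = 20 ≡ 7 = α_1. Error position i = 1.
  Consistency check: S_2/S_1 = 5·4 = 20 ≡ 7 = α_err ✓ (single-error assumption holds).
Step 4: error magnitude e = S_0/v_1 = S_0·∏_{j≠1}(α_1 − α_j) = 7·7 = 49 ≡ 10 (mod 13).
Step 5: correct position 1: c_1 = r_1 − e = 1 − 10 ≡ 4 (mod 13). Hence c = [4, 12, 3, 0, 8].
  Check: interpolating c through the α_i gives m(x) = 7 + 7·x (degree < 2) with m(α_i) = c_i for every i, so c is indeed a codeword.


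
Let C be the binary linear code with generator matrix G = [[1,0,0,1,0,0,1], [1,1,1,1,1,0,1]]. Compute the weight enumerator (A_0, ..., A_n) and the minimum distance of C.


Weight distribution: A_0 = 1, A_3 = 2, A_6 = 1. Minimum distance d = 3.

Enumerate all 2^2 = 4 messages m ∈ F_2^2.
For each, compute codeword c = mG in F_2^7, then tally its weight.
  m = 00 → c = 0000000, weight = 0.
  m = 10 → c = 1001001, weight = 3.
  m = 01 → c = 1111101, weight = 6.
  m = 11 → c = 0110100, weight = 3.
Tally weights:
  weight 0: 1 codewords.
  weight 3: 2 codewords.
  weight 6: 1 codewords.
Minimum distance d = smallest w > 0 with A_w > 0 = 3.
Sanity: Σ A_w = 4 = 2^2 = 4 ✓.


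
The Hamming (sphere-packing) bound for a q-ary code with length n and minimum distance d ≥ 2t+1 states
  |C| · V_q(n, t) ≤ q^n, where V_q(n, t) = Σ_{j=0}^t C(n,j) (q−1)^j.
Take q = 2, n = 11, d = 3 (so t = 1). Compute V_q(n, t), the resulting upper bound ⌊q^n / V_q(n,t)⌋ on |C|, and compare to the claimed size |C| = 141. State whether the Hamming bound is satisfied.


V_q(n, t) = 12, q^n = 2048, Hamming bound = 170, |C| = 141 ≤ bound (satisfied).

Step 1: Compute V_q(n, t) = Σ_{j=0}^1 C(n, j) (q−1)^j.
  j = 0: C(11,0)·(1)^0 = 1·1 = 1.
  j = 1: C(11,1)·(1)^1 = 11·1 = 11.
  V_q(n, t) = 1 + 11 = 12.
Step 2: q^n = 2^11 = 2048.
Step 3: Hamming bound ⌊q^n / V_q(n,t)⌋ = ⌊2048/12⌋ = 170.
Step 4: Compare |C| = 141 to 170: satisfied.
The claimed |C| lies below the Hamming bound.


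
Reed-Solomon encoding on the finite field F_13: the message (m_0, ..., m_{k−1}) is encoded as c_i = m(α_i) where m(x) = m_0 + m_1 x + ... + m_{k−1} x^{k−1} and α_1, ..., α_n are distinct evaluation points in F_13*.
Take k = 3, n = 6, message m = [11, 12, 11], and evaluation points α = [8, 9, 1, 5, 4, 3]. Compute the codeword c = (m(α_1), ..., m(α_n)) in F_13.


c = [5, 9, 8, 8, 1, 3]

Message polynomial: m(x) = 11 + 12·x + 11·x^2 (mod 13).
For each evaluation point α_i, compute m(α_i) mod 13:
  α_1 = 8: Horner steps 11 → 9 → 5, so m(8) = 5.
  α_2 = 9: Horner steps 11 → 7 → 9, so m(9) = 9.
  α_3 = 1: Horner steps 11 → 10 → 8, so m(1) = 8.
  α_4 = 5: Horner steps 11 → 2 → 8, so m(5) = 8.
  α_5 = 4: Horner steps 11 → 4 → 1, so m(4) = 1.
  α_6 = 3: Horner steps 11 → 6 → 3, so m(3) = 3.
Codeword c = [5, 9, 8, 8, 1, 3] ∈ F_13^6.


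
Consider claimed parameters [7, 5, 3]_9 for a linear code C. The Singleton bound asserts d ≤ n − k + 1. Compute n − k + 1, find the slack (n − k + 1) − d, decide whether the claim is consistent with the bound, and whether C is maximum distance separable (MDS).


Singleton RHS = n − k + 1 = 3, slack = 0, bound satisfied, MDS.

Singleton bound: d ≤ n − k + 1.
Here n = 7, k = 5, so n − k + 1 = 3.
Given d = 3, check d ≤ 3: YES.
Slack = (n − k + 1) − d = 0.
The code is MDS (slack = 0).
Description: the claimed parameters are [7, 5, 3]_9; such a code would be MDS (meets Singleton bound).


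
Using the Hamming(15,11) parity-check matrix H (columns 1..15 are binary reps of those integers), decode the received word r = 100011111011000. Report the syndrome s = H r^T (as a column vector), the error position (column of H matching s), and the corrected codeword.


s = (0, 0, 1, 1)^T, error position = 3, corrected codeword c = 101011111011000

Compute s = H r^T mod 2 one row at a time:
  s_1 = 1 + 1 + 0 + 1 + 1 + 0 + 0 + 0 = 4 ≡ 0 (mod 2).
  s_2 = 0 + 1 + 1 + 1 + 1 + 0 + 0 + 0 = 4 ≡ 0 (mod 2).
  s_3 = 0 + 0 + 1 + 1 + 0 + 1 + 0 + 0 = 3 ≡ 1 (mod 2).
  s_4 = 1 + 0 + 1 + 1 + 1 + 1 + 0 + 0 = 5 ≡ 1 (mod 2).
s = (0, 0, 1, 1)^T — this equals column 3 of H (binary 0011), so error is at position 3.
Correct: flip bit 3 of r = 100011111011000 to get c = 101011111011000.


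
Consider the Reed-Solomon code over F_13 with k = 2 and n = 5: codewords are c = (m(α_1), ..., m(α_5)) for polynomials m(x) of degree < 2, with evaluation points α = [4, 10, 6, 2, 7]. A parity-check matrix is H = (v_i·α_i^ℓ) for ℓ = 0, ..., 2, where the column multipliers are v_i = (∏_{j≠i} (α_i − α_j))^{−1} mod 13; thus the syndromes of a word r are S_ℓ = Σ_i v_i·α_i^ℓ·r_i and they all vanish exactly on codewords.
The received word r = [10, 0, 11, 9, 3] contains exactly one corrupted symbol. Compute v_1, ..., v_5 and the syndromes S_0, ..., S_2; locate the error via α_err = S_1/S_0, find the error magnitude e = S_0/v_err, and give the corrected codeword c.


S = (9, 11, 12), error at position 5, error magnitude e = 11, c = [10, 0, 11, 9, 5].

Step 1: column multipliers v_i = (∏_{j≠i}(α_i − α_j))^{−1} mod 13.
  i = 1 (α = 4): (4−10)(4−6)(4−2)(4−7) = (−6)·(−2)·2·(−3) = −72 ≡ 6, so v_1 = 6^{−1} = 11 (mod 13).
  i = 2 (α = 10): (10−4)(10−6)(10−2)(10−7) = 6·4·8·3 = 576 ≡ 4, so v_2 = 4^{−1} = 10 (mod 13).
  i = 3 (α = 6): (6−4)(6−10)(6−2)(6−7) = 2·(−4)·4·(−1) = 32 ≡ 6, so v_3 = 6^{−1} = 11 (mod 13).
  i = 4 (α = 2): (2−4)(2−10)(2−6)(2−7) = (−2)·(−8)·(−4)·(−5) = 320 ≡ 8, so v_4 = 8^{−1} = 5 (mod 13).
  i = 5 (α = 7): (7−4)(7−10)(7−6)(7−2) = 3·(−3)·1·5 = −45 ≡ 7, so v_5 = 7^{−1} = 2 (mod 13).
  v = [11, 10, 11, 5, 2].
Step 2: syndromes of r = [10, 0, 11, 9, 3] (all sums mod 13).
  S_0 = Σ v_i r_i = 11·10 + 10·0 + 11·11 + 5·9 + 2·3 = 282 ≡ 9.
  S_1 = Σ v_i α_i r_i = 11·4·10 + 10·10·0 + 11·6·11 + 5·2·9 + 2·7·3 = 1298 ≡ 11.
  α_i^2 mod 13 = [3, 9, 10, 4, 10].
  S_2 = Σ v_i α_i^2 r_i = 11·3·10 + 10·9·0 + 11·10·11 + 5·4·9 + 2·10·3 = 1780 ≡ 12.
  S = (9, 11, 12) ≠ 0, so r is not a codeword (an error is present).
Step 3: locate the error. For a single error e at position i, S_ℓ = v_i·e·α_i^ℓ, so α_err = S_1/S_0.
  S_0^{−1} = 9^{−1} = 3 (mod 13), so α_err = 11·3 = 33 ≡ 7 = α_5. Error position i = 5.
  Consistency check: S_2/S_1 = 12·6 = 72 ≡ 7 = α_err ✓ (single-error assumption holds).
Step 4: error magnitude e = S_0/v_5 = S_0·∏_{j≠5}(α_5 − α_j) = 9·7 = 63 ≡ 11 (mod 13).
Step 5: correct position 5: c_5 = r_5 − e = 3 − 11 ≡ 5 (mod 13). Hence c = [10, 0, 11, 9, 5].
  Check: interpolating c through the α_i gives m(x) = 8 + 7·x (degree < 2) with m(α_i) = c_i for every i, so c is indeed a codeword.


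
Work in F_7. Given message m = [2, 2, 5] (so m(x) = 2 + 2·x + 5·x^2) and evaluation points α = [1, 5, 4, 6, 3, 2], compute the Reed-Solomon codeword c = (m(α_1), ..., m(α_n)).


c = [2, 4, 6, 5, 4, 5]

Message polynomial: m(x) = 2 + 2·x + 5·x^2 (mod 7).
For each evaluation point α_i, compute m(α_i) mod 7:
  α_1 = 1: Horner steps 5 → 0 → 2, so m(1) = 2.
  α_2 = 5: Horner steps 5 → 6 → 4, so m(5) = 4.
  α_3 = 4: Horner steps 5 → 1 → 6, so m(4) = 6.
  α_4 = 6: Horner steps 5 → 4 → 5, so m(6) = 5.
  α_5 = 3: Horner steps 5 → 3 → 4, so m(3) = 4.
  α_6 = 2: Horner steps 5 → 5 → 5, so m(2) = 5.
Codeword c = [2, 4, 6, 5, 4, 5] ∈ F_7^6.


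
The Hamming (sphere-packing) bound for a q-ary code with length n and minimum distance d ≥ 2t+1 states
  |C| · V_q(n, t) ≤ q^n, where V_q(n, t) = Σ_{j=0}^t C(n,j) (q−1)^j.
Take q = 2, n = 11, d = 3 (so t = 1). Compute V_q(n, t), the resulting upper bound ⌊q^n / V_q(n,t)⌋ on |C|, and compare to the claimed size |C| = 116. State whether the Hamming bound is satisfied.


V_q(n, t) = 12, q^n = 2048, Hamming bound = 170, |C| = 116 ≤ bound (satisfied).

Step 1: Compute V_q(n, t) = Σ_{j=0}^1 C(n, j) (q−1)^j.
  j = 0: C(11,0)·(1)^0 = 1·1 = 1.
  j = 1: C(11,1)·(1)^1 = 11·1 = 11.
  V_q(n, t) = 1 + 11 = 12.
Step 2: q^n = 2^11 = 2048.
Step 3: Hamming bound ⌊q^n / V_q(n,t)⌋ = ⌊2048/12⌋ = 170.
Step 4: Compare |C| = 116 to 170: satisfied.
The claimed |C| lies below the Hamming bound.


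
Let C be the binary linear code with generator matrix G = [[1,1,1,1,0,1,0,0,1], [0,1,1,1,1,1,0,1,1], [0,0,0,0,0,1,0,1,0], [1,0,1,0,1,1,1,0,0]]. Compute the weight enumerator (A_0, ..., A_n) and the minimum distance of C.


Weight distribution: A_0 = 1, A_2 = 2, A_3 = 2, A_4 = 1, A_5 = 4, A_6 = 4, A_7 = 2. Minimum distance d = 2.

Enumerate all 2^4 = 16 messages m ∈ F_2^4.
For each, compute codeword c = mG in F_2^9, then tally its weight.
  m = 0000 → c = 000000000, weight = 0.
  m = 1000 → c = 111101001, weight = 6.
  m = 0100 → c = 011111011, weight = 7.
  m = 1100 → c = 100010010, weight = 3.
  m = 0010 → c = 000001010, weight = 2.
  m = 1010 → c = 111100011, weight = 6.
  m = 0110 → c = 011110001, weight = 5.
  m = 1110 → c = 100011000, weight = 3.
  m = 0001 → c = 101011100, weight = 5.
  m = 1001 → c = 010110101, weight = 5.
  m = 0101 → c = 110100111, weight = 6.
  m = 1101 → c = 001001110, weight = 4.
  m = 0011 → c = 101010110, weight = 5.
  m = 1011 → c = 010111111, weight = 7.
  m = 0111 → c = 110101101, weight = 6.
  m = 1111 → c = 001000100, weight = 2.
Tally weights:
  weight 0: 1 codewords.
  weight 2: 2 codewords.
  weight 3: 2 codewords.
  weight 4: 1 codewords.
  weight 5: 4 codewords.
  weight 6: 4 codewords.
  weight 7: 2 codewords.
Minimum distance d = smallest w > 0 with A_w > 0 = 2.
Sanity: Σ A_w = 16 = 2^4 = 16 ✓.


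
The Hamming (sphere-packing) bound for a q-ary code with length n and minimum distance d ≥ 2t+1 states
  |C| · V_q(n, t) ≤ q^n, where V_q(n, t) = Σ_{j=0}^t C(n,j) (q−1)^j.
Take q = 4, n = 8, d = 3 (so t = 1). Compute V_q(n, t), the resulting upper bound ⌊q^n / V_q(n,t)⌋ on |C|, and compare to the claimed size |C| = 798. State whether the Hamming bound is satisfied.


V_q(n, t) = 25, q^n = 65536, Hamming bound = 2621, |C| = 798 ≤ bound (satisfied).

Step 1: Compute V_q(n, t) = Σ_{j=0}^1 C(n, j) (q−1)^j.
  j = 0: C(8,0)·(3)^0 = 1·1 = 1.
  j = 1: C(8,1)·(3)^1 = 8·3 = 24.
  V_q(n, t) = 1 + 24 = 25.
Step 2: q^n = 4^8 = 65536.
Step 3: Hamming bound ⌊q^n / V_q(n,t)⌋ = ⌊65536/25⌋ = 2621.
Step 4: Compare |C| = 798 to 2621: satisfied.
The claimed |C| lies below the Hamming bound.


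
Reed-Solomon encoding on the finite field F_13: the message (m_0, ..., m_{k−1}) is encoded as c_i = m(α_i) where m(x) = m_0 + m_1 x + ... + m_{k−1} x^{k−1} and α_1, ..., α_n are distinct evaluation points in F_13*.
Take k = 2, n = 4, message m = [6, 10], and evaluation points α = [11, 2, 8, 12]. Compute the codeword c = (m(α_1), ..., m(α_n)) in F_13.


c = [12, 0, 8, 9]

Message polynomial: m(x) = 6 + 10·x (mod 13).
For each evaluation point α_i, compute m(α_i) mod 13:
  α_1 = 11: Horner steps 10 → 12, so m(11) = 12.
  α_2 = 2: Horner steps 10 → 0, so m(2) = 0.
  α_3 = 8: Horner steps 10 → 8, so m(8) = 8.
  α_4 = 12: Horner steps 10 → 9, so m(12) = 9.
Codeword c = [12, 0, 8, 9] ∈ F_13^4.


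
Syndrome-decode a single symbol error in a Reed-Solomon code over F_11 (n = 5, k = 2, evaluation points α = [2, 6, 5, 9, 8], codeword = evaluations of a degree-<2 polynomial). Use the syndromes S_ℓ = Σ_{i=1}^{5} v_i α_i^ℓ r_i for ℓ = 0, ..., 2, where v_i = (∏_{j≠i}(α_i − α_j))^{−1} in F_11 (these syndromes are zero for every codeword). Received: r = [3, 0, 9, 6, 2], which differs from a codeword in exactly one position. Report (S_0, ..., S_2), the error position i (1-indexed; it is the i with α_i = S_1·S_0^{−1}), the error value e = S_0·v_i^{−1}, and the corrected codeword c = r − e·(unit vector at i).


S = (8, 9, 6), error at position 5, error magnitude e = 9, c = [3, 0, 9, 6, 4].

Step 1: column multipliers v_i = (∏_{j≠i}(α_i − α_j))^{−1} mod 11.
  i = 1 (α = 2): (2−6)(2−5)(2−9)(2−8) = (−4)·(−3)·(−7)·(−6) = 504 ≡ 9, so v_1 = 9^{−1} = 5 (mod 11).
  i = 2 (α = 6): (6−2)(6−5)(6−9)(6−8) = 4·1·(−3)·(−2) = 24 ≡ 2, so v_2 = 2^{−1} = 6 (mod 11).
  i = 3 (α = 5): (5−2)(5−6)(5−9)(5−8) = 3·(−1)·(−4)·(−3) = −36 ≡ 8, so v_3 = 8^{−1} = 7 (mod 11).
  i = 4 (α = 9): (9−2)(9−6)(9−5)(9−8) = 7·3·4·1 = 84 ≡ 7, so v_4 = 7^{−1} = 8 (mod 11).
  i = 5 (α = 8): (8−2)(8−6)(8−5)(8−9) = 6·2·3·(−1) = −36 ≡ 8, so v_5 = 8^{−1} = 7 (mod 11).
  v = [5, 6, 7, 8, 7].
Step 2: syndromes of r = [3, 0, 9, 6, 2] (all sums mod 11).
  S_0 = Σ v_i r_i = 5·3 + 6·0 + 7·9 + 8·6 + 7·2 = 140 ≡ 8.
  S_1 = Σ v_i α_i r_i = 5·2·3 + 6·6·0 + 7·5·9 + 8·9·6 + 7·8·2 = 889 ≡ 9.
  α_i^2 mod 11 = [4, 3, 3, 4, 9].
  S_2 = Σ v_i α_i^2 r_i = 5·4·3 + 6·3·0 + 7·3·9 + 8·4·6 + 7·9·2 = 567 ≡ 6.
  S = (8, 9, 6) ≠ 0, so r is not a codeword (an error is present).
Step 3: locate the error. For a single error e at position i, S_ℓ = v_i·e·α_i^ℓ, so α_err = S_1/S_0.
  S_0^{−1} = 8^{−1} = 7 (mod 11), so α_err = 9·7 = 63 ≡ 8 = α_5. Error position i = 5.
  Consistency check: S_2/S_1 = 6·5 = 30 ≡ 8 = α_err ✓ (single-error assumption holds).
Step 4: error magnitude e = S_0/v_5 = S_0·∏_{j≠5}(α_5 − α_j) = 8·8 = 64 ≡ 9 (mod 11).
Step 5: correct position 5: c_5 = r_5 − e = 2 − 9 ≡ 4 (mod 11). Hence c = [3, 0, 9, 6, 4].
  Check: interpolating c through the α_i gives m(x) = 10 + 2·x (degree < 2) with m(α_i) = c_i for every i, so c is indeed a codeword.


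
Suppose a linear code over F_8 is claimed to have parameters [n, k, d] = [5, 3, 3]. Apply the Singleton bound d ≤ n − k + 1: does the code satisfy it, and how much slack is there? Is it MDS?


Singleton RHS = n − k + 1 = 3, slack = 0, bound satisfied, MDS.

Singleton bound: d ≤ n − k + 1.
Here n = 5, k = 3, so n − k + 1 = 3.
Given d = 3, check d ≤ 3: YES.
Slack = (n − k + 1) − d = 0.
The code is MDS (slack = 0).
Description: the claimed parameters are [5, 3, 3]_8; such a code would be MDS (meets Singleton bound).


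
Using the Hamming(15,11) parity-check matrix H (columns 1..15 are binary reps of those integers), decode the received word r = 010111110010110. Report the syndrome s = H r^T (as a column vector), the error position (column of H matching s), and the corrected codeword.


s = (0, 0, 1, 0)^T, error position = 2, corrected codeword c = 000111110010110

Compute s = H r^T mod 2 one row at a time:
  s_1 = 1 + 0 + 0 + 1 + 0 + 1 + 1 + 0 = 4 ≡ 0 (mod 2).
  s_2 = 1 + 1 + 1 + 1 + 0 + 1 + 1 + 0 = 6 ≡ 0 (mod 2).
  s_3 = 1 + 0 + 1 + 1 + 0 + 1 + 1 + 0 = 5 ≡ 1 (mod 2).
  s_4 = 0 + 0 + 1 + 1 + 0 + 1 + 1 + 0 = 4 ≡ 0 (mod 2).
s = (0, 0, 1, 0)^T — this equals column 2 of H (binary 0010), so error is at position 2.
Correct: flip bit 2 of r = 010111110010110 to get c = 000111110010110.


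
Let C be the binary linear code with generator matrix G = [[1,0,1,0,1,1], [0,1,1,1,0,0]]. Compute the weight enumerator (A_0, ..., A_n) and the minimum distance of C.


Weight distribution: A_0 = 1, A_3 = 1, A_4 = 1, A_5 = 1. Minimum distance d = 3.

Enumerate all 2^2 = 4 messages m ∈ F_2^2.
For each, compute codeword c = mG in F_2^6, then tally its weight.
  m = 00 → c = 000000, weight = 0.
  m = 10 → c = 101011, weight = 4.
  m = 01 → c = 011100, weight = 3.
  m = 11 → c = 110111, weight = 5.
Tally weights:
  weight 0: 1 codewords.
  weight 3: 1 codewords.
  weight 4: 1 codewords.
  weight 5: 1 codewords.
Minimum distance d = smallest w > 0 with A_w > 0 = 3.
Sanity: Σ A_w = 4 = 2^2 = 4 ✓.


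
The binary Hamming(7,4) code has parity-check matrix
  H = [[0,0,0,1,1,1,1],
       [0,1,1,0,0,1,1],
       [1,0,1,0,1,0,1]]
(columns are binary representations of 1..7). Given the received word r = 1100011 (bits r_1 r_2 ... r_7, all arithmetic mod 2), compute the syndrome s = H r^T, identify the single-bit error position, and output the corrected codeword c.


s = (0, 1, 0)^T, error position = 2, corrected codeword c = 1000011

Compute s = H r^T mod 2 one row at a time:
  s_1 = 0 + 0 + 1 + 1 = 2 ≡ 0 (mod 2).
  s_2 = 1 + 0 + 1 + 1 = 3 ≡ 1 (mod 2).
  s_3 = 1 + 0 + 0 + 1 = 2 ≡ 0 (mod 2).
s = (0, 1, 0)^T — this equals column 2 of H (binary 010), so error is at position 2.
Correct: flip bit 2 of r = 1100011 to get c = 1000011.


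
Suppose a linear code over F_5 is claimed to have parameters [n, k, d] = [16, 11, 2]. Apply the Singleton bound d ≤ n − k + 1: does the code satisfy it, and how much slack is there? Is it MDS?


Singleton RHS = n − k + 1 = 6, slack = 4, bound satisfied, not MDS.

Singleton bound: d ≤ n − k + 1.
Here n = 16, k = 11, so n − k + 1 = 6.
Given d = 2, check d ≤ 6: YES.
Slack = (n − k + 1) − d = 4.
The code is NOT MDS (slack = 4 > 0).
Description: the claimed parameters are [16, 11, 2]_5; such a code would be non-MDS.


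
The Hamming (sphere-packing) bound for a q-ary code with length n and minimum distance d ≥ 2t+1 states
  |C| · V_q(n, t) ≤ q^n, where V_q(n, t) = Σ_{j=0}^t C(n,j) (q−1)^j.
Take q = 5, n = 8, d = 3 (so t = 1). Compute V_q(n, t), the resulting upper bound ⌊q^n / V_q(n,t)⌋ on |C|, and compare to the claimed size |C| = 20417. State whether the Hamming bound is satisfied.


V_q(n, t) = 33, q^n = 390625, Hamming bound = 11837, |C| = 20417 > bound (violated).

Step 1: Compute V_q(n, t) = Σ_{j=0}^1 C(n, j) (q−1)^j.
  j = 0: C(8,0)·(4)^0 = 1·1 = 1.
  j = 1: C(8,1)·(4)^1 = 8·4 = 32.
  V_q(n, t) = 1 + 32 = 33.
Step 2: q^n = 5^8 = 390625.
Step 3: Hamming bound ⌊q^n / V_q(n,t)⌋ = ⌊390625/33⌋ = 11837.
Step 4: Compare |C| = 20417 to 11837: violated.
The claimed |C| lies above the Hamming bound, so no 5-ary code of length 8 with d ≥ 3 can have 20417 codewords.


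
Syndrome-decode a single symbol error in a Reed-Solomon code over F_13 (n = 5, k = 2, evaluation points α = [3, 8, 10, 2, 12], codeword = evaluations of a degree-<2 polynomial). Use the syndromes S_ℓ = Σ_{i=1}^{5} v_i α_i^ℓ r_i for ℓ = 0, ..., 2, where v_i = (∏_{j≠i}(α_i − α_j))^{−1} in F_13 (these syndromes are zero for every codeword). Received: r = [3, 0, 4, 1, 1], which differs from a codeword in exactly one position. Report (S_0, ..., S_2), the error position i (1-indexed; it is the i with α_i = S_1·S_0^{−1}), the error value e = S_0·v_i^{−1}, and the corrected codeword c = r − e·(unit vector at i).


S = (9, 4, 9), error at position 5, error magnitude e = 6, c = [3, 0, 4, 1, 8].

Step 1: column multipliers v_i = (∏_{j≠i}(α_i − α_j))^{−1} mod 13.
  i = 1 (α = 3): (3−8)(3−10)(3−2)(3−12) = (−5)·(−7)·1·(−9) = −315 ≡ 10, so v_1 = 10^{−1} = 4 (mod 13).
  i = 2 (α = 8): (8−3)(8−10)(8−2)(8−12) = 5·(−2)·6·(−4) = 240 ≡ 6, so v_2 = 6^{−1} = 11 (mod 13).
  i = 3 (α = 10): (10−3)(10−8)(10−2)(10−12) = 7·2·8·(−2) = −224 ≡ 10, so v_3 = 10^{−1} = 4 (mod 13).
  i = 4 (α = 2): (2−3)(2−8)(2−10)(2−12) = (−1)·(−6)·(−8)·(−10) = 480 ≡ 12, so v_4 = 12^{−1} = 12 (mod 13).
  i = 5 (α = 12): (12−3)(12−8)(12−10)(12−2) = 9·4·2·10 = 720 ≡ 5, so v_5 = 5^{−1} = 8 (mod 13).
  v = [4, 11, 4, 12, 8].
Step 2: syndromes of r = [3, 0, 4, 1, 1] (all sums mod 13).
  S_0 = Σ v_i r_i = 4·3 + 11·0 + 4·4 + 12·1 + 8·1 = 48 ≡ 9.
  S_1 = Σ v_i α_i r_i = 4·3·3 + 11·8·0 + 4·10·4 + 12·2·1 + 8·12·1 = 316 ≡ 4.
  α_i^2 mod 13 = [9, 12, 9, 4, 1].
  S_2 = Σ v_i α_i^2 r_i = 4·9·3 + 11·12·0 + 4·9·4 + 12·4·1 + 8·1·1 = 308 ≡ 9.
  S = (9, 4, 9) ≠ 0, so r is not a codeword (an error is present).
Step 3: locate the error. For a single error e at position i, S_ℓ = v_i·e·α_i^ℓ, so α_err = S_1/S_0.
  S_0^{−1} = 9^{−1} = 3 (mod 13), so α_err = 4·3 = 12 ≡ 12 = α_5. Error position i = 5.
  Consistency check: S_2/S_1 = 9·10 = 90 ≡ 12 = α_err ✓ (single-error assumption holds).
Step 4: error magnitude e = S_0/v_5 = S_0·∏_{j≠5}(α_5 − α_j) = 9·5 = 45 ≡ 6 (mod 13).
Step 5: correct position 5: c_5 = r_5 − e = 1 − 6 ≡ 8 (mod 13). Hence c = [3, 0, 4, 1, 8].
  Check: interpolating c through the α_i gives m(x) = 10 + 2·x (degree < 2) with m(α_i) = c_i for every i, so c is indeed a codeword.


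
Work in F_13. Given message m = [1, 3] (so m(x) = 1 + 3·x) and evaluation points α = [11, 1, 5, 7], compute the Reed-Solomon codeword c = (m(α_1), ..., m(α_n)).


c = [8, 4, 3, 9]

Message polynomial: m(x) = 1 + 3·x (mod 13).
For each evaluation point α_i, compute m(α_i) mod 13:
  α_1 = 11: Horner steps 3 → 8, so m(11) = 8.
  α_2 = 1: Horner steps 3 → 4, so m(1) = 4.
  α_3 = 5: Horner steps 3 → 3, so m(5) = 3.
  α_4 = 7: Horner steps 3 → 9, so m(7) = 9.
Codeword c = [8, 4, 3, 9] ∈ F_13^4.


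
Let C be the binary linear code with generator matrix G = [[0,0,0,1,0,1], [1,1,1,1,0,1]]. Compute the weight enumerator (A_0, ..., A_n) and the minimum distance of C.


Weight distribution: A_0 = 1, A_2 = 1, A_3 = 1, A_5 = 1. Minimum distance d = 2.

Enumerate all 2^2 = 4 messages m ∈ F_2^2.
For each, compute codeword c = mG in F_2^6, then tally its weight.
  m = 00 → c = 000000, weight = 0.
  m = 10 → c = 000101, weight = 2.
  m = 01 → c = 111101, weight = 5.
  m = 11 → c = 111000, weight = 3.
Tally weights:
  weight 0: 1 codewords.
  weight 2: 1 codewords.
  weight 3: 1 codewords.
  weight 5: 1 codewords.
Minimum distance d = smallest w > 0 with A_w > 0 = 2.
Sanity: Σ A_w = 4 = 2^2 = 4 ✓.


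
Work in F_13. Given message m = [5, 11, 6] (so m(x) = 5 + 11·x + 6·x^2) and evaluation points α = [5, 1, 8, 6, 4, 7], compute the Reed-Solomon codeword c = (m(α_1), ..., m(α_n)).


c = [2, 9, 9, 1, 2, 12]

Message polynomial: m(x) = 5 + 11·x + 6·x^2 (mod 13).
For each evaluation point α_i, compute m(α_i) mod 13:
  α_1 = 5: Horner steps 6 → 2 → 2, so m(5) = 2.
  α_2 = 1: Horner steps 6 → 4 → 9, so m(1) = 9.
  α_3 = 8: Horner steps 6 → 7 → 9, so m(8) = 9.
  α_4 = 6: Horner steps 6 → 8 → 1, so m(6) = 1.
  α_5 = 4: Horner steps 6 → 9 → 2, so m(4) = 2.
  α_6 = 7: Horner steps 6 → 1 → 12, so m(7) = 12.
Codeword c = [2, 9, 9, 1, 2, 12] ∈ F_13^6.


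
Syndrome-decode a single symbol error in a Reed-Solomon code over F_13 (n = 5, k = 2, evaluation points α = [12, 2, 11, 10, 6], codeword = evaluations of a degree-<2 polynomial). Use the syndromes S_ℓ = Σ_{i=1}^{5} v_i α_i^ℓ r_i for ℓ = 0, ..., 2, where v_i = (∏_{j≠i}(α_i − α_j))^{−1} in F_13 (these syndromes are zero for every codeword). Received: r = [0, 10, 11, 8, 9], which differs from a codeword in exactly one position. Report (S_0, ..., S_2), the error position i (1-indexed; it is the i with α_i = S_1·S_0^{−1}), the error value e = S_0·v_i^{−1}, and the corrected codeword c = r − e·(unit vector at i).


S = (4, 9, 4), error at position 1, error magnitude e = 12, c = [1, 10, 11, 8, 9].

Step 1: column multipliers v_i = (∏_{j≠i}(α_i − α_j))^{−1} mod 13.
  i = 1 (α = 12): (12−2)(12−11)(12−10)(12−6) = 10·1·2·6 = 120 ≡ 3, so v_1 = 3^{−1} = 9 (mod 13).
  i = 2 (α = 2): (2−12)(2−11)(2−10)(2−6) = (−10)·(−9)·(−8)·(−4) = 2880 ≡ 7, so v_2 = 7^{−1} = 2 (mod 13).
  i = 3 (α = 11): (11−12)(11−2)(11−10)(11−6) = (−1)·9·1·5 = −45 ≡ 7, so v_3 = 7^{−1} = 2 (mod 13).
  i = 4 (α = 10): (10−12)(10−2)(10−11)(10−6) = (−2)·8·(−1)·4 = 64 ≡ 12, so v_4 = 12^{−1} = 12 (mod 13).
  i = 5 (α = 6): (6−12)(6−2)(6−11)(6−10) = (−6)·4·(−5)·(−4) = −480 ≡ 1, so v_5 = 1^{−1} = 1 (mod 13).
  v = [9, 2, 2, 12, 1].
Step 2: syndromes of r = [0, 10, 11, 8, 9] (all sums mod 13).
  S_0 = Σ v_i r_i = 9·0 + 2·10 + 2·11 + 12·8 + 1·9 = 147 ≡ 4.
  S_1 = Σ v_i α_i r_i = 9·12·0 + 2·2·10 + 2·11·11 + 12·10·8 + 1·6·9 = 1296 ≡ 9.
  α_i^2 mod 13 = [1, 4, 4, 9, 10].
  S_2 = Σ v_i α_i^2 r_i = 9·1·0 + 2·4·10 + 2·4·11 + 12·9·8 + 1·10·9 = 1122 ≡ 4.
  S = (4, 9, 4) ≠ 0, so r is not a codeword (an error is present).
Step 3: locate the error. For a single error e at position i, S_ℓ = v_i·e·α_i^ℓ, so α_err = S_1/S_0.
  S_0^{−1} = 4^{−1} = 10 (mod 13), so α_err = 9·10 = 90 ≡ 12 = α_1. Error position i = 1.
  Consistency check: S_2/S_1 = 4·3 = 12 ≡ 12 = α_err ✓ (single-error assumption holds).
Step 4: error magnitude e = S_0/v_1 = S_0·∏_{j≠1}(α_1 − α_j) = 4·3 = 12 ≡ 12 (mod 13).
Step 5: correct position 1: c_1 = r_1 − e = 0 − 12 ≡ 1 (mod 13). Hence c = [1, 10, 11, 8, 9].
  Check: interpolating c through the α_i gives m(x) = 4 + 3·x (degree < 2) with m(α_i) = c_i for every i, so c is indeed a codeword.


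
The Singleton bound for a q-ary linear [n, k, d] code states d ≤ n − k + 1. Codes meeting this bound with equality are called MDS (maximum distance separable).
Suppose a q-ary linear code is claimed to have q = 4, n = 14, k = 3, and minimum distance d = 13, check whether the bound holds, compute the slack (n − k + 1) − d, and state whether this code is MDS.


Singleton RHS = n − k + 1 = 12, slack = -1, bound violated (no such code; not MDS).

Singleton bound: d ≤ n − k + 1.
Here n = 14, k = 3, so n − k + 1 = 12.
Given d = 13, check d ≤ 12: NO.
Slack = (n − k + 1) − d = -1.
The slack is negative: d = 13 exceeds n − k + 1 = 12 by 1, so the Singleton bound is violated and no linear [14, 3, 13]_4 code can exist. In particular it is not MDS (MDS requires d = n − k + 1 exactly).
Description: the claimed parameters are [14, 3, 13]_4; such a code would be impossible (violates the Singleton bound).


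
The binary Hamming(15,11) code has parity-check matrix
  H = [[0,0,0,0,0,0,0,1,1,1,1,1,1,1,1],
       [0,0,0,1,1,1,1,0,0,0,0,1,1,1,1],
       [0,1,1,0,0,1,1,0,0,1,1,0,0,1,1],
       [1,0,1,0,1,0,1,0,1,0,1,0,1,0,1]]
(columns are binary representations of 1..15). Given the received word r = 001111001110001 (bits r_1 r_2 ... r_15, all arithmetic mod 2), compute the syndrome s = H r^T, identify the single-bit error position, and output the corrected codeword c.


s = (0, 0, 1, 1)^T, error position = 3, corrected codeword c = 000111001110001

Compute s = H r^T mod 2 one row at a time:
  s_1 = 0 + 1 + 1 + 1 + 0 + 0 + 0 + 1 = 4 ≡ 0 (mod 2).
  s_2 = 1 + 1 + 1 + 0 + 0 + 0 + 0 + 1 = 4 ≡ 0 (mod 2).
  s_3 = 0 + 1 + 1 + 0 + 1 + 1 + 0 + 1 = 5 ≡ 1 (mod 2).
  s_4 = 0 + 1 + 1 + 0 + 1 + 1 + 0 + 1 = 5 ≡ 1 (mod 2).
s = (0, 0, 1, 1)^T — this equals column 3 of H (binary 0011), so error is at position 3.
Correct: flip bit 3 of r = 001111001110001 to get c = 000111001110001.


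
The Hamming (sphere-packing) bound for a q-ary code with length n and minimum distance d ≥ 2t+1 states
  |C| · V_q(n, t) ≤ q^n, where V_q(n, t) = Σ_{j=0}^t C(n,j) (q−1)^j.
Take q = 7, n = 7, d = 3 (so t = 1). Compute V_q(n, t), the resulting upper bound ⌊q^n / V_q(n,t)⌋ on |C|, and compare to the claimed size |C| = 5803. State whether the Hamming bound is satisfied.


V_q(n, t) = 43, q^n = 823543, Hamming bound = 19152, |C| = 5803 ≤ bound (satisfied).

Step 1: Compute V_q(n, t) = Σ_{j=0}^1 C(n, j) (q−1)^j.
  j = 0: C(7,0)·(6)^0 = 1·1 = 1.
  j = 1: C(7,1)·(6)^1 = 7·6 = 42.
  V_q(n, t) = 1 + 42 = 43.
Step 2: q^n = 7^7 = 823543.
Step 3: Hamming bound ⌊q^n / V_q(n,t)⌋ = ⌊823543/43⌋ = 19152.
Step 4: Compare |C| = 5803 to 19152: satisfied.
The claimed |C| lies below the Hamming bound.


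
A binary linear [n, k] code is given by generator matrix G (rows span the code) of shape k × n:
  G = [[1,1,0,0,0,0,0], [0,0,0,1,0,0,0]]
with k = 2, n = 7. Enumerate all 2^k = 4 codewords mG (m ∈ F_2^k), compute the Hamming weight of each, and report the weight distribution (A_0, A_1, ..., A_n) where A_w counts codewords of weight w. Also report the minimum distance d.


Weight distribution: A_0 = 1, A_1 = 1, A_2 = 1, A_3 = 1. Minimum distance d = 1.

Enumerate all 2^2 = 4 messages m ∈ F_2^2.
For each, compute codeword c = mG in F_2^7, then tally its weight.
  m = 00 → c = 0000000, weight = 0.
  m = 10 → c = 1100000, weight = 2.
  m = 01 → c = 0001000, weight = 1.
  m = 11 → c = 1101000, weight = 3.
Tally weights:
  weight 0: 1 codewords.
  weight 1: 1 codewords.
  weight 2: 1 codewords.
  weight 3: 1 codewords.
Minimum distance d = smallest w > 0 with A_w > 0 = 1.
Sanity: Σ A_w = 4 = 2^2 = 4 ✓.


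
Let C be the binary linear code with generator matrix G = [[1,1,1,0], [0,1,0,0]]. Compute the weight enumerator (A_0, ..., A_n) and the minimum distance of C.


Weight distribution: A_0 = 1, A_1 = 1, A_2 = 1, A_3 = 1. Minimum distance d = 1.

Enumerate all 2^2 = 4 messages m ∈ F_2^2.
For each, compute codeword c = mG in F_2^4, then tally its weight.
  m = 00 → c = 0000, weight = 0.
  m = 10 → c = 1110, weight = 3.
  m = 01 → c = 0100, weight = 1.
  m = 11 → c = 1010, weight = 2.
Tally weights:
  weight 0: 1 codewords.
  weight 1: 1 codewords.
  weight 2: 1 codewords.
  weight 3: 1 codewords.
Minimum distance d = smallest w > 0 with A_w > 0 = 1.
Sanity: Σ A_w = 4 = 2^2 = 4 ✓.


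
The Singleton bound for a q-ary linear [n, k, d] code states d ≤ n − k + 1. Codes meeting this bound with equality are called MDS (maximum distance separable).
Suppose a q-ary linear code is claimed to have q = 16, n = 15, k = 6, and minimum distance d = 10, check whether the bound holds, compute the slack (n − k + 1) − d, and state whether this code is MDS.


Singleton RHS = n − k + 1 = 10, slack = 0, bound satisfied, MDS.

Singleton bound: d ≤ n − k + 1.
Here n = 15, k = 6, so n − k + 1 = 10.
Given d = 10, check d ≤ 10: YES.
Slack = (n − k + 1) − d = 0.
The code is MDS (slack = 0).
Description: the claimed parameters are [15, 6, 10]_16; such a code would be MDS (meets Singleton bound).


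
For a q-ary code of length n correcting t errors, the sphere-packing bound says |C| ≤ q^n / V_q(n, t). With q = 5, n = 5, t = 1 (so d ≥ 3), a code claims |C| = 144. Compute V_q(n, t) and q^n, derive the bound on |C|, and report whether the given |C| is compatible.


V_q(n, t) = 21, q^n = 3125, Hamming bound = 148, |C| = 144 ≤ bound (satisfied).

Step 1: Compute V_q(n, t) = Σ_{j=0}^1 C(n, j) (q−1)^j.
  j = 0: C(5,0)·(4)^0 = 1·1 = 1.
  j = 1: C(5,1)·(4)^1 = 5·4 = 20.
  V_q(n, t) = 1 + 20 = 21.
Step 2: q^n = 5^5 = 3125.
Step 3: Hamming bound ⌊q^n / V_q(n,t)⌋ = ⌊3125/21⌋ = 148.
Step 4: Compare |C| = 144 to 148: satisfied.
The claimed |C| lies below the Hamming bound.
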